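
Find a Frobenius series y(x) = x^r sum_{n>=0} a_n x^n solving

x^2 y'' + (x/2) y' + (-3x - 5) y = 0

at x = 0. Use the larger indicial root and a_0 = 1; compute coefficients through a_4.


Write in Frobenius form y'' + (p(x)/x) y' + (q(x)/x^2) y = 0:
  p(x) = 1/2,  q(x) = -3x - 5.
Indicial equation: r(r-1) + (1/2) r + (-5) = 0 -> roots r_1 = 5/2, r_2 = -2.
Take r = r_1 = 5/2. Let y(x) = x^r sum_{n>=0} a_n x^n with a_0 = 1.
Substitute y = x^r sum a_n x^n and match x^{r+n}. The recurrence is
  D(n) a_n - 3 a_{n-1} = 0,  where D(n) = (r+n)(r+n-1) + (1/2)(r+n) + (-5).
  a_n = 3 / D(n) * a_{n-1}.
Since the indicial polynomial factors as (r - r_1)(r - r_2), D(n) = (r_1 + n - r_1)(r_1 + n - r_2) = n(n + 9/2).
Evaluating step by step (a_0 = 1):
  n = 1: D(1) = 1(1 + 9/2) = 11/2; numerator = 3(1) = 3; a_1 = (3)/(11/2) = 6/11
  n = 2: D(2) = 2(2 + 9/2) = 13; numerator = 3(6/11) = 18/11; a_2 = (18/11)/(13) = 18/143
  n = 3: D(3) = 3(3 + 9/2) = 45/2; numerator = 3(18/143) = 54/143; a_3 = (54/143)/(45/2) = 12/715
  n = 4: D(4) = 4(4 + 9/2) = 34; numerator = 3(12/715) = 36/715; a_4 = (36/715)/(34) = 18/12155

r = 5/2; a_0 = 1; a_1 = 6/11; a_2 = 18/143; a_3 = 12/715; a_4 = 18/12155


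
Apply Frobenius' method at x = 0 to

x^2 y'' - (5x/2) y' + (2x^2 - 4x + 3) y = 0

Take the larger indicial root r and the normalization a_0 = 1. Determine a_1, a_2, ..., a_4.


Write in Frobenius form y'' + (p(x)/x) y' + (q(x)/x^2) y = 0:
  p(x) = -5/2,  q(x) = 2x^2 - 4x + 3.
Indicial equation: r(r-1) + (-5/2) r + (3) = 0 -> roots r_1 = 2, r_2 = 3/2.
Take r = r_1 = 2. Let y(x) = x^r sum_{n>=0} a_n x^n with a_0 = 1.
Substitute y = x^r sum a_n x^n and match x^{r+n}. The recurrence is
  D(n) a_n - 4 a_{n-1} + 2 a_{n-2} = 0,  where D(n) = (r+n)(r+n-1) + (-5/2)(r+n) + (3).
  a_n = [4 a_{n-1} - 2 a_{n-2}] / D(n).
Since the indicial polynomial factors as (r - r_1)(r - r_2), D(n) = (r_1 + n - r_1)(r_1 + n - r_2) = n(n + 1/2).
Evaluating step by step (a_0 = 1):
  n = 1: D(1) = 1(1 + 1/2) = 3/2; numerator = 4(1) = 4; a_1 = (4)/(3/2) = 8/3
  n = 2: D(2) = 2(2 + 1/2) = 5; numerator = 4(8/3) - 2(1) = 26/3; a_2 = (26/3)/(5) = 26/15
  n = 3: D(3) = 3(3 + 1/2) = 21/2; numerator = 4(26/15) - 2(8/3) = 8/5; a_3 = (8/5)/(21/2) = 16/105
  n = 4: D(4) = 4(4 + 1/2) = 18; numerator = 4(16/105) - 2(26/15) = -20/7; a_4 = (-20/7)/(18) = -10/63

r = 2; a_0 = 1; a_1 = 8/3; a_2 = 26/15; a_3 = 16/105; a_4 = -10/63


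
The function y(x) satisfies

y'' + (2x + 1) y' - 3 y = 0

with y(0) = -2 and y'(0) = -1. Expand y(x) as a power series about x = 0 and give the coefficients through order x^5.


Ansatz: y(x) = sum_{n>=0} a_n x^n, so y'(x) = sum_{n>=1} n a_n x^(n-1) and y''(x) = sum_{n>=2} n(n-1) a_n x^(n-2).
Substitute into P(x) y'' + Q(x) y' + R(x) y = 0 with P(x) = 1, Q(x) = 2x + 1, R(x) = -3, and match powers of x.
Initial conditions: a_0 = -2, a_1 = -1.
Setting the coefficient of each power of x to zero and solving order by order (substituting the coefficients already found):
  x^0: 2 a_2 + a_1 - 3 a_0 = 0  ->  2 a_2 = -a_1 + 3 a_0 = -5  ->  a_2 = -5/2
  x^1: 6 a_3 + 2 a_2 - a_1 = 0  ->  6 a_3 = -2 a_2 + a_1 = 4  ->  a_3 = 2/3
  x^2: 12 a_4 + 3 a_3 + a_2 = 0  ->  12 a_4 = -3 a_3 - a_2 = 1/2  ->  a_4 = 1/24
  x^3: 20 a_5 + 4 a_4 + 3 a_3 = 0  ->  20 a_5 = -4 a_4 - 3 a_3 = -13/6  ->  a_5 = -13/120
Truncated series: y(x) = -2 - x - (5/2) x^2 + (2/3) x^3 + (1/24) x^4 - (13/120) x^5 + O(x^6).

a_0 = -2; a_1 = -1; a_2 = -5/2; a_3 = 2/3; a_4 = 1/24; a_5 = -13/120


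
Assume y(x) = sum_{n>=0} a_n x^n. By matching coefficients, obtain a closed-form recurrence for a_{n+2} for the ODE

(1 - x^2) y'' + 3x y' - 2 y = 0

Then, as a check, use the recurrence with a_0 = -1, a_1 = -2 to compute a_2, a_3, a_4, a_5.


Substitute y = sum_n a_n x^n.
(1 - 1 x^2) y'' contributes (n+2)(n+1) a_{n+2} - n(n-1) a_n at x^n.
3 x y'(x) contributes 3 n a_n at x^n.
-2 y(x) contributes -2 a_n at x^n.
Matching x^n: (n+2)(n+1) a_{n+2} + (-n(n-1) + 3 n - 2) a_n = 0.
Thus a_{n+2} = (n(n-1) - 3 n + 2) / ((n+1)(n+2)) * a_n.

Check with a_0 = -1, a_1 = -2 (apply the recurrence for n = 0, 1, 2, 3): a_0 = -1, a_1 = -2, a_2 = -1, a_3 = 1/3, a_4 = 1/6, a_5 = -1/60.

a_(n+2) = (n(n-1) - 3 n + 2) / ((n+1)(n+2)) * a_n; check: a_0 = -1, a_1 = -2, a_2 = -1, a_3 = 1/3, a_4 = 1/6, a_5 = -1/60


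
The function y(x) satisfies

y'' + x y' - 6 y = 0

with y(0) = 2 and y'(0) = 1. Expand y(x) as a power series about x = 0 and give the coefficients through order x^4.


Ansatz: y(x) = sum_{n>=0} a_n x^n, so y'(x) = sum_{n>=1} n a_n x^(n-1) and y''(x) = sum_{n>=2} n(n-1) a_n x^(n-2).
Substitute into P(x) y'' + Q(x) y' + R(x) y = 0 with P(x) = 1, Q(x) = x, R(x) = -6, and match powers of x.
Initial conditions: a_0 = 2, a_1 = 1.
Setting the coefficient of each power of x to zero and solving order by order (substituting the coefficients already found):
  x^0: 2 a_2 - 6 a_0 = 0  ->  2 a_2 = 6 a_0 = 12  ->  a_2 = 6
  x^1: 6 a_3 - 5 a_1 = 0  ->  6 a_3 = 5 a_1 = 5  ->  a_3 = 5/6
  x^2: 12 a_4 - 4 a_2 = 0  ->  12 a_4 = 4 a_2 = 24  ->  a_4 = 2
Truncated series: y(x) = 2 + x + 6 x^2 + (5/6) x^3 + 2 x^4 + O(x^5).

a_0 = 2; a_1 = 1; a_2 = 6; a_3 = 5/6; a_4 = 2


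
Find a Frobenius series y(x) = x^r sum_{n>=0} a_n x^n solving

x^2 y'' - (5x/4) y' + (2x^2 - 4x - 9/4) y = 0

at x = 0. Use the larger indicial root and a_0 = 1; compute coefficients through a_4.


Write in Frobenius form y'' + (p(x)/x) y' + (q(x)/x^2) y = 0:
  p(x) = -5/4,  q(x) = 2x^2 - 4x - 9/4.
Indicial equation: r(r-1) + (-5/4) r + (-9/4) = 0 -> roots r_1 = 3, r_2 = -3/4.
Take r = r_1 = 3. Let y(x) = x^r sum_{n>=0} a_n x^n with a_0 = 1.
Substitute y = x^r sum a_n x^n and match x^{r+n}. The recurrence is
  D(n) a_n - 4 a_{n-1} + 2 a_{n-2} = 0,  where D(n) = (r+n)(r+n-1) + (-5/4)(r+n) + (-9/4).
  a_n = [4 a_{n-1} - 2 a_{n-2}] / D(n).
Since the indicial polynomial factors as (r - r_1)(r - r_2), D(n) = (r_1 + n - r_1)(r_1 + n - r_2) = n(n + 15/4).
Evaluating step by step (a_0 = 1):
  n = 1: D(1) = 1(1 + 15/4) = 19/4; numerator = 4(1) = 4; a_1 = (4)/(19/4) = 16/19
  n = 2: D(2) = 2(2 + 15/4) = 23/2; numerator = 4(16/19) - 2(1) = 26/19; a_2 = (26/19)/(23/2) = 52/437
  n = 3: D(3) = 3(3 + 15/4) = 81/4; numerator = 4(52/437) - 2(16/19) = -528/437; a_3 = (-528/437)/(81/4) = -704/11799
  n = 4: D(4) = 4(4 + 15/4) = 31; numerator = 4(-704/11799) - 2(52/437) = -296/621; a_4 = (-296/621)/(31) = -296/19251

r = 3; a_0 = 1; a_1 = 16/19; a_2 = 52/437; a_3 = -704/11799; a_4 = -296/19251


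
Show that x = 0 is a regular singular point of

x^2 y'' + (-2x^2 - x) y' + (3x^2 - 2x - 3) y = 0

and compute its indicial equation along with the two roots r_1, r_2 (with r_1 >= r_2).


Divide by x^2 to reach normal form y'' + P_1(x) y' + P_2(x) y = 0 with P_1(x) = -2 - 1/x and P_2(x) = 3 - 2/x - 3/x^2.
x = 0 is a singular point because the y'-coefficient -2 - 1/x has a pole at x = 0 and the y-coefficient 3 - 2/x - 3/x^2 has a pole at x = 0.
It is a regular singular point because x P_1(x) = p(x) = -2x - 1 and x^2 P_2(x) = q(x) = 3x^2 - 2x - 3 are polynomials, hence analytic at x = 0.
p(0) = -1,  q(0) = -3.
Indicial equation: r(r-1) + p(0) r + q(0) = 0, i.e. r^2 + (p(0) - 1) r + q(0) = 0, i.e. r^2 - 2 r - 3 = 0.
Discriminant: (-2)^2 - 4(-3) = 16, so r = (2 ± 4)/2.
Solving: r_1 = 3, r_2 = -1.

indicial: r^2 - 2 r - 3 = 0; roots r_1 = 3, r_2 = -1


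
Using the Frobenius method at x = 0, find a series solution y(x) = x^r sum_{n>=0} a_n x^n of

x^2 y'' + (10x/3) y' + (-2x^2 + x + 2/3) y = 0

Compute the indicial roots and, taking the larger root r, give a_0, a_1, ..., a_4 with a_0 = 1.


Write in Frobenius form y'' + (p(x)/x) y' + (q(x)/x^2) y = 0:
  p(x) = 10/3,  q(x) = -2x^2 + x + 2/3.
Indicial equation: r(r-1) + (10/3) r + (2/3) = 0 -> roots r_1 = -1/3, r_2 = -2.
Take r = r_1 = -1/3. Let y(x) = x^r sum_{n>=0} a_n x^n with a_0 = 1.
Substitute y = x^r sum a_n x^n and match x^{r+n}. The recurrence is
  D(n) a_n + 1 a_{n-1} - 2 a_{n-2} = 0,  where D(n) = (r+n)(r+n-1) + (10/3)(r+n) + (2/3).
  a_n = [-1 a_{n-1} + 2 a_{n-2}] / D(n).
Since the indicial polynomial factors as (r - r_1)(r - r_2), D(n) = (r_1 + n - r_1)(r_1 + n - r_2) = n(n + 5/3).
Evaluating step by step (a_0 = 1):
  n = 1: D(1) = 1(1 + 5/3) = 8/3; numerator = -1(1) = -1; a_1 = (-1)/(8/3) = -3/8
  n = 2: D(2) = 2(2 + 5/3) = 22/3; numerator = -1(-3/8) + 2(1) = 19/8; a_2 = (19/8)/(22/3) = 57/176
  n = 3: D(3) = 3(3 + 5/3) = 14; numerator = -1(57/176) + 2(-3/8) = -189/176; a_3 = (-189/176)/(14) = -27/352
  n = 4: D(4) = 4(4 + 5/3) = 68/3; numerator = -1(-27/352) + 2(57/176) = 255/352; a_4 = (255/352)/(68/3) = 45/1408

r = -1/3; a_0 = 1; a_1 = -3/8; a_2 = 57/176; a_3 = -27/352; a_4 = 45/1408


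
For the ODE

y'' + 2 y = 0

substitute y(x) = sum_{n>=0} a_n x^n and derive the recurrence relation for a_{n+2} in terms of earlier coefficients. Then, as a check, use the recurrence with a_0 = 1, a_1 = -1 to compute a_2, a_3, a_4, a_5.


Substitute y = sum_n a_n x^n into y'' + (const) y = 0.
y''(x) = sum_{n>=0} (n+2)(n+1) a_{n+2} x^n.
The ODE becomes sum_n [(n+2)(n+1) a_{n+2} + 2 a_n] x^n = 0.
Setting each coefficient to zero gives the recurrence:
  (n+2)(n+1) a_{n+2} + 2 a_n = 0,
  a_{n+2} = -2 / ((n+1)(n+2)) a_n.

Check with a_0 = 1, a_1 = -1 (apply the recurrence for n = 0, 1, 2, 3): a_0 = 1, a_1 = -1, a_2 = -1, a_3 = 1/3, a_4 = 1/6, a_5 = -1/30.

a_{n+2} = -2/((n+1)(n+2)) * a_n; check: a_0 = 1, a_1 = -1, a_2 = -1, a_3 = 1/3, a_4 = 1/6, a_5 = -1/30


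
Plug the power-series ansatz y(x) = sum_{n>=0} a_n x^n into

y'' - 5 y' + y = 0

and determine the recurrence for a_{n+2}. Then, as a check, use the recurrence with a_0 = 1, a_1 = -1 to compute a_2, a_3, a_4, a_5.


Substitute y = sum_n a_n x^n.
y''(x) has coefficient (n+2)(n+1) a_{n+2} at x^n;
-5 y'(x) has coefficient -5 (n+1) a_{n+1} at x^n;
y(x) has coefficient 1 a_n at x^n.
Matching x^n: (n+2)(n+1) a_{n+2} - 5 (n+1) a_{n+1} + 1 a_n = 0.
Thus a_{n+2} = [5 (n+1) a_{n+1} - 1 a_n] / ((n+1)(n+2)).

Check with a_0 = 1, a_1 = -1 (apply the recurrence for n = 0, 1, 2, 3): a_0 = 1, a_1 = -1, a_2 = -3, a_3 = -29/6, a_4 = -139/24, a_5 = -111/20.

a_(n+2) = [5 (n+1) a_(n+1) - 1 a_n] / ((n+1)(n+2)); check: a_0 = 1, a_1 = -1, a_2 = -3, a_3 = -29/6, a_4 = -139/24, a_5 = -111/20


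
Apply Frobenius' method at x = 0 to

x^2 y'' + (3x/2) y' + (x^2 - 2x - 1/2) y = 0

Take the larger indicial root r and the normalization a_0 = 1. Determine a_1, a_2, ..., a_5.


Write in Frobenius form y'' + (p(x)/x) y' + (q(x)/x^2) y = 0:
  p(x) = 3/2,  q(x) = x^2 - 2x - 1/2.
Indicial equation: r(r-1) + (3/2) r + (-1/2) = 0 -> roots r_1 = 1/2, r_2 = -1.
Take r = r_1 = 1/2. Let y(x) = x^r sum_{n>=0} a_n x^n with a_0 = 1.
Substitute y = x^r sum a_n x^n and match x^{r+n}. The recurrence is
  D(n) a_n - 2 a_{n-1} + 1 a_{n-2} = 0,  where D(n) = (r+n)(r+n-1) + (3/2)(r+n) + (-1/2).
  a_n = [2 a_{n-1} - 1 a_{n-2}] / D(n).
Since the indicial polynomial factors as (r - r_1)(r - r_2), D(n) = (r_1 + n - r_1)(r_1 + n - r_2) = n(n + 3/2).
Evaluating step by step (a_0 = 1):
  n = 1: D(1) = 1(1 + 3/2) = 5/2; numerator = 2(1) = 2; a_1 = (2)/(5/2) = 4/5
  n = 2: D(2) = 2(2 + 3/2) = 7; numerator = 2(4/5) - 1(1) = 3/5; a_2 = (3/5)/(7) = 3/35
  n = 3: D(3) = 3(3 + 3/2) = 27/2; numerator = 2(3/35) - 1(4/5) = -22/35; a_3 = (-22/35)/(27/2) = -44/945
  n = 4: D(4) = 4(4 + 3/2) = 22; numerator = 2(-44/945) - 1(3/35) = -169/945; a_4 = (-169/945)/(22) = -169/20790
  n = 5: D(5) = 5(5 + 3/2) = 65/2; numerator = 2(-169/20790) - 1(-44/945) = 1/33; a_5 = (1/33)/(65/2) = 2/2145

r = 1/2; a_0 = 1; a_1 = 4/5; a_2 = 3/35; a_3 = -44/945; a_4 = -169/20790; a_5 = 2/2145


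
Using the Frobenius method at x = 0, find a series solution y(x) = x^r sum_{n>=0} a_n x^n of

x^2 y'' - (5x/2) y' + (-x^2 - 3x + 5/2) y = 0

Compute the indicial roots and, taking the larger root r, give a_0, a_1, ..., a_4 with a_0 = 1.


Write in Frobenius form y'' + (p(x)/x) y' + (q(x)/x^2) y = 0:
  p(x) = -5/2,  q(x) = -x^2 - 3x + 5/2.
Indicial equation: r(r-1) + (-5/2) r + (5/2) = 0 -> roots r_1 = 5/2, r_2 = 1.
Take r = r_1 = 5/2. Let y(x) = x^r sum_{n>=0} a_n x^n with a_0 = 1.
Substitute y = x^r sum a_n x^n and match x^{r+n}. The recurrence is
  D(n) a_n - 3 a_{n-1} - 1 a_{n-2} = 0,  where D(n) = (r+n)(r+n-1) + (-5/2)(r+n) + (5/2).
  a_n = [3 a_{n-1} + 1 a_{n-2}] / D(n).
Since the indicial polynomial factors as (r - r_1)(r - r_2), D(n) = (r_1 + n - r_1)(r_1 + n - r_2) = n(n + 3/2).
Evaluating step by step (a_0 = 1):
  n = 1: D(1) = 1(1 + 3/2) = 5/2; numerator = 3(1) = 3; a_1 = (3)/(5/2) = 6/5
  n = 2: D(2) = 2(2 + 3/2) = 7; numerator = 3(6/5) + 1(1) = 23/5; a_2 = (23/5)/(7) = 23/35
  n = 3: D(3) = 3(3 + 3/2) = 27/2; numerator = 3(23/35) + 1(6/5) = 111/35; a_3 = (111/35)/(27/2) = 74/315
  n = 4: D(4) = 4(4 + 3/2) = 22; numerator = 3(74/315) + 1(23/35) = 143/105; a_4 = (143/105)/(22) = 13/210

r = 5/2; a_0 = 1; a_1 = 6/5; a_2 = 23/35; a_3 = 74/315; a_4 = 13/210


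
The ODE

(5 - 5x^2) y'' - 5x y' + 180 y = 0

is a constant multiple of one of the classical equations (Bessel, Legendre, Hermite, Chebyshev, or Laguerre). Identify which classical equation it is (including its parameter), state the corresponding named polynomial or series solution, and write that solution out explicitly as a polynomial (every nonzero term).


All three coefficients share the factor 5; dividing through by 5 gives  (1 - x^2) y'' - x y' + 36 y = 0.
This matches the Chebyshev equation (1 - x^2) y'' - x y' + n^2 y = 0 (note the -x y' term, not -2x y') with n^2 = 36, so n = 6; the polynomial solution is T_6(x).
With y = sum_k a_k x^k, matching x^k gives (k+2)(k+1) a_{k+2} = (k^2 - n^2) a_k = (k - 6)(k + 6) a_k. The right side vanishes at k = 6, so the series with the parity of 6 terminates at degree 6.
Standard normalization: leading coefficient of T_n is 2^(n-1), so a_6 = 2^5 = 32. Work downward with a_k = (k+1)(k+2) a_{k+2} / ((k - 6)(k + 6)):
  a_4 = (5)(6)(32) / ((4 - 6)(4 + 6)) = 960/(-20) = -48
  a_2 = (3)(4)(-48) / ((2 - 6)(2 + 6)) = -576/(-32) = 18
  a_0 = (1)(2)(18) / ((0 - 6)(0 + 6)) = 36/(-36) = -1
Hence T_6(x) = 32 x^6 - 48 x^4 + 18 x^2 - 1.

T_6(x); series = 32 x^6 - 48 x^4 + 18 x^2 - 1


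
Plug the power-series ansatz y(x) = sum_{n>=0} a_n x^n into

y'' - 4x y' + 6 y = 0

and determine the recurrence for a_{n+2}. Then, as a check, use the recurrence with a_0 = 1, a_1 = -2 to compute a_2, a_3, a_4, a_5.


Substitute y = sum_n a_n x^n.
y''(x) has coefficient (n+2)(n+1) a_{n+2} at x^n;
-4 x y'(x) has coefficient -4 n a_n at x^n (shift);
6 y(x) has coefficient 6 a_n at x^n.
Matching x^n: (n+2)(n+1) a_{n+2} + (-4n + 6) a_n = 0.
Thus a_{n+2} = (4n - 6) / ((n+1)(n+2)) * a_n.

Check with a_0 = 1, a_1 = -2 (apply the recurrence for n = 0, 1, 2, 3): a_0 = 1, a_1 = -2, a_2 = -3, a_3 = 2/3, a_4 = -1/2, a_5 = 1/5.

a_(n+2) = (4n - 6) / ((n+1)(n+2)) * a_n; check: a_0 = 1, a_1 = -2, a_2 = -3, a_3 = 2/3, a_4 = -1/2, a_5 = 1/5


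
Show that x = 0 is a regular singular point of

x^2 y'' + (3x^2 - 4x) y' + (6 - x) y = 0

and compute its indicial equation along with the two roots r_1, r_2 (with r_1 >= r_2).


Divide by x^2 to reach normal form y'' + P_1(x) y' + P_2(x) y = 0 with P_1(x) = 3 - 4/x and P_2(x) = -1/x + 6/x^2.
x = 0 is a singular point because the y'-coefficient 3 - 4/x has a pole at x = 0 and the y-coefficient -1/x + 6/x^2 has a pole at x = 0.
It is a regular singular point because x P_1(x) = p(x) = 3x - 4 and x^2 P_2(x) = q(x) = 6 - x are polynomials, hence analytic at x = 0.
p(0) = -4,  q(0) = 6.
Indicial equation: r(r-1) + p(0) r + q(0) = 0, i.e. r^2 + (p(0) - 1) r + q(0) = 0, i.e. r^2 - 5 r + 6 = 0.
Discriminant: (-5)^2 - 4(6) = 1, so r = (5 ± 1)/2.
Solving: r_1 = 3, r_2 = 2.

indicial: r^2 - 5 r + 6 = 0; roots r_1 = 3, r_2 = 2


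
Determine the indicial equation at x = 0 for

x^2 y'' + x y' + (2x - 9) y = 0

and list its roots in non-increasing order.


Divide by x^2 to reach normal form y'' + P_1(x) y' + P_2(x) y = 0 with P_1(x) = 1/x and P_2(x) = 2/x - 9/x^2.
x = 0 is a singular point because the y'-coefficient 1/x has a pole at x = 0 and the y-coefficient 2/x - 9/x^2 has a pole at x = 0.
It is a regular singular point because x P_1(x) = p(x) = 1 and x^2 P_2(x) = q(x) = 2x - 9 are polynomials, hence analytic at x = 0.
p(0) = 1,  q(0) = -9.
Indicial equation: r(r-1) + p(0) r + q(0) = 0, i.e. r^2 + (p(0) - 1) r + q(0) = 0, i.e. r^2 - 9 = 0.
Discriminant: (0)^2 - 4(-9) = 36, so r = (0 ± 6)/2.
Solving: r_1 = 3, r_2 = -3.

indicial: r^2 - 9 = 0; roots r_1 = 3, r_2 = -3


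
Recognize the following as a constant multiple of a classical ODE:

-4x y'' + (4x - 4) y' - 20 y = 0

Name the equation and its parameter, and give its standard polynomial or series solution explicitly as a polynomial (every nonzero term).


All three coefficients share the factor -4; dividing through by -4 gives  x y'' + (1 - x) y' + 5 y = 0.
This matches the Laguerre equation x y'' + (1 - x) y' + n y = 0 with n = 5; the polynomial solution is L_5(x).
With y = sum_k a_k x^k, matching x^k gives (k+1)k a_{k+1} + (k+1) a_{k+1} - k a_k + n a_k = 0, i.e. (k+1)^2 a_{k+1} = (k - n) a_k = (k - 5) a_k. The right side vanishes at k = 5, so the series terminates at degree 5.
Standard normalization L_n(0) = 1 gives a_0 = 1. Work upward with a_{k+1} = (k - 5) a_k / (k+1)^2:
  a_1 = (0 - 5)(1) / 1^2 = -5/1 = -5
  a_2 = (1 - 5)(-5) / 2^2 = 20/4 = 5
  a_3 = (2 - 5)(5) / 3^2 = -15/9 = -5/3
  a_4 = (3 - 5)(-5/3) / 4^2 = (10/3)/16 = 5/24
  a_5 = (4 - 5)(5/24) / 5^2 = (-5/24)/25 = -1/120
Hence L_5(x) = -x^5/120 + 5 x^4/24 - 5 x^3/3 + 5 x^2 - 5 x + 1.

L_5(x); series = -x^5/120 + 5 x^4/24 - 5 x^3/3 + 5 x^2 - 5 x + 1


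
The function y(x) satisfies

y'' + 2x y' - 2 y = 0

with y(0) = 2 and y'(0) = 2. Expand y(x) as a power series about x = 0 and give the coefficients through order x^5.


Ansatz: y(x) = sum_{n>=0} a_n x^n, so y'(x) = sum_{n>=1} n a_n x^(n-1) and y''(x) = sum_{n>=2} n(n-1) a_n x^(n-2).
Substitute into P(x) y'' + Q(x) y' + R(x) y = 0 with P(x) = 1, Q(x) = 2x, R(x) = -2, and match powers of x.
Initial conditions: a_0 = 2, a_1 = 2.
Setting the coefficient of each power of x to zero and solving order by order (substituting the coefficients already found):
  x^0: 2 a_2 - 2 a_0 = 0  ->  2 a_2 = 2 a_0 = 4  ->  a_2 = 2
  x^1: 6 a_3 = 0  ->  a_3 = 0
  x^2: 12 a_4 + 2 a_2 = 0  ->  12 a_4 = -2 a_2 = -4  ->  a_4 = -1/3
  x^3: 20 a_5 + 4 a_3 = 0  ->  20 a_5 = -4 a_3 = 0  ->  a_5 = 0
Truncated series: y(x) = 2 + 2 x + 2 x^2 - (1/3) x^4 + O(x^6).

a_0 = 2; a_1 = 2; a_2 = 2; a_3 = 0; a_4 = -1/3; a_5 = 0


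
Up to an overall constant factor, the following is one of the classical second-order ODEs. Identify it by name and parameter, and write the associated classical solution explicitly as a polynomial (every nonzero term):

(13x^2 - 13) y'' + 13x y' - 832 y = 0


All three coefficients share the factor -13; dividing through by -13 gives  (1 - x^2) y'' - x y' + 64 y = 0.
This matches the Chebyshev equation (1 - x^2) y'' - x y' + n^2 y = 0 (note the -x y' term, not -2x y') with n^2 = 64, so n = 8; the polynomial solution is T_8(x).
With y = sum_k a_k x^k, matching x^k gives (k+2)(k+1) a_{k+2} = (k^2 - n^2) a_k = (k - 8)(k + 8) a_k. The right side vanishes at k = 8, so the series with the parity of 8 terminates at degree 8.
Standard normalization: leading coefficient of T_n is 2^(n-1), so a_8 = 2^7 = 128. Work downward with a_k = (k+1)(k+2) a_{k+2} / ((k - 8)(k + 8)):
  a_6 = (7)(8)(128) / ((6 - 8)(6 + 8)) = 7168/(-28) = -256
  a_4 = (5)(6)(-256) / ((4 - 8)(4 + 8)) = -7680/(-48) = 160
  a_2 = (3)(4)(160) / ((2 - 8)(2 + 8)) = 1920/(-60) = -32
  a_0 = (1)(2)(-32) / ((0 - 8)(0 + 8)) = -64/(-64) = 1
Hence T_8(x) = 128 x^8 - 256 x^6 + 160 x^4 - 32 x^2 + 1.

T_8(x); series = 128 x^8 - 256 x^6 + 160 x^4 - 32 x^2 + 1


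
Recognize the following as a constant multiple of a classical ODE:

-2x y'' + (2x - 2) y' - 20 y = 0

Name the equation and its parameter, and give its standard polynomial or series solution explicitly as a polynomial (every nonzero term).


All three coefficients share the factor -2; dividing through by -2 gives  x y'' + (1 - x) y' + 10 y = 0.
This matches the Laguerre equation x y'' + (1 - x) y' + n y = 0 with n = 10; the polynomial solution is L_10(x).
With y = sum_k a_k x^k, matching x^k gives (k+1)k a_{k+1} + (k+1) a_{k+1} - k a_k + n a_k = 0, i.e. (k+1)^2 a_{k+1} = (k - n) a_k = (k - 10) a_k. The right side vanishes at k = 10, so the series terminates at degree 10.
Standard normalization L_n(0) = 1 gives a_0 = 1. Work upward with a_{k+1} = (k - 10) a_k / (k+1)^2:
  a_1 = (0 - 10)(1) / 1^2 = -10/1 = -10
  a_2 = (1 - 10)(-10) / 2^2 = 90/4 = 45/2
  a_3 = (2 - 10)(45/2) / 3^2 = -180/9 = -20
  a_4 = (3 - 10)(-20) / 4^2 = 140/16 = 35/4
  a_5 = (4 - 10)(35/4) / 5^2 = (-105/2)/25 = -21/10
  a_6 = (5 - 10)(-21/10) / 6^2 = (21/2)/36 = 7/24
  a_7 = (6 - 10)(7/24) / 7^2 = (-7/6)/49 = -1/42
  a_8 = (7 - 10)(-1/42) / 8^2 = (1/14)/64 = 1/896
  a_9 = (8 - 10)(1/896) / 9^2 = (-1/448)/81 = -1/36288
  a_10 = (9 - 10)(-1/36288) / 10^2 = (1/36288)/100 = 1/3628800
Hence L_10(x) = x^10/3628800 - x^9/36288 + x^8/896 - x^7/42 + 7 x^6/24 - 21 x^5/10 + 35 x^4/4 - 20 x^3 + 45 x^2/2 - 10 x + 1.

L_10(x); series = x^10/3628800 - x^9/36288 + x^8/896 - x^7/42 + 7 x^6/24 - 21 x^5/10 + 35 x^4/4 - 20 x^3 + 45 x^2/2 - 10 x + 1


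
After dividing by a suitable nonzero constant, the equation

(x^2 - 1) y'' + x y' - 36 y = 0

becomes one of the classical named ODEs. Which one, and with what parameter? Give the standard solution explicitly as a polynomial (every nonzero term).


All three coefficients share the factor -1; dividing through by -1 gives  (1 - x^2) y'' - x y' + 36 y = 0.
This matches the Chebyshev equation (1 - x^2) y'' - x y' + n^2 y = 0 (note the -x y' term, not -2x y') with n^2 = 36, so n = 6; the polynomial solution is T_6(x).
With y = sum_k a_k x^k, matching x^k gives (k+2)(k+1) a_{k+2} = (k^2 - n^2) a_k = (k - 6)(k + 6) a_k. The right side vanishes at k = 6, so the series with the parity of 6 terminates at degree 6.
Standard normalization: leading coefficient of T_n is 2^(n-1), so a_6 = 2^5 = 32. Work downward with a_k = (k+1)(k+2) a_{k+2} / ((k - 6)(k + 6)):
  a_4 = (5)(6)(32) / ((4 - 6)(4 + 6)) = 960/(-20) = -48
  a_2 = (3)(4)(-48) / ((2 - 6)(2 + 6)) = -576/(-32) = 18
  a_0 = (1)(2)(18) / ((0 - 6)(0 + 6)) = 36/(-36) = -1
Hence T_6(x) = 32 x^6 - 48 x^4 + 18 x^2 - 1.

T_6(x); series = 32 x^6 - 48 x^4 + 18 x^2 - 1


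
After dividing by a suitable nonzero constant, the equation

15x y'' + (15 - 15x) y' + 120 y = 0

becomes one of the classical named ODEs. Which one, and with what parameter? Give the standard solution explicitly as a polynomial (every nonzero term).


All three coefficients share the factor 15; dividing through by 15 gives  x y'' + (1 - x) y' + 8 y = 0.
This matches the Laguerre equation x y'' + (1 - x) y' + n y = 0 with n = 8; the polynomial solution is L_8(x).
With y = sum_k a_k x^k, matching x^k gives (k+1)k a_{k+1} + (k+1) a_{k+1} - k a_k + n a_k = 0, i.e. (k+1)^2 a_{k+1} = (k - n) a_k = (k - 8) a_k. The right side vanishes at k = 8, so the series terminates at degree 8.
Standard normalization L_n(0) = 1 gives a_0 = 1. Work upward with a_{k+1} = (k - 8) a_k / (k+1)^2:
  a_1 = (0 - 8)(1) / 1^2 = -8/1 = -8
  a_2 = (1 - 8)(-8) / 2^2 = 56/4 = 14
  a_3 = (2 - 8)(14) / 3^2 = -84/9 = -28/3
  a_4 = (3 - 8)(-28/3) / 4^2 = (140/3)/16 = 35/12
  a_5 = (4 - 8)(35/12) / 5^2 = (-35/3)/25 = -7/15
  a_6 = (5 - 8)(-7/15) / 6^2 = (7/5)/36 = 7/180
  a_7 = (6 - 8)(7/180) / 7^2 = (-7/90)/49 = -1/630
  a_8 = (7 - 8)(-1/630) / 8^2 = (1/630)/64 = 1/40320
Hence L_8(x) = x^8/40320 - x^7/630 + 7 x^6/180 - 7 x^5/15 + 35 x^4/12 - 28 x^3/3 + 14 x^2 - 8 x + 1.

L_8(x); series = x^8/40320 - x^7/630 + 7 x^6/180 - 7 x^5/15 + 35 x^4/12 - 28 x^3/3 + 14 x^2 - 8 x + 1


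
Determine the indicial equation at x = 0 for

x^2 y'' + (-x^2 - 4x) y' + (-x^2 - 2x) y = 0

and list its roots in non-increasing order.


Divide by x^2 to reach normal form y'' + P_1(x) y' + P_2(x) y = 0 with P_1(x) = -1 - 4/x and P_2(x) = -1 - 2/x.
x = 0 is a singular point because the y'-coefficient -1 - 4/x has a pole at x = 0 and the y-coefficient -1 - 2/x has a pole at x = 0.
It is a regular singular point because x P_1(x) = p(x) = -x - 4 and x^2 P_2(x) = q(x) = -x^2 - 2x are polynomials, hence analytic at x = 0.
p(0) = -4,  q(0) = 0.
Indicial equation: r(r-1) + p(0) r + q(0) = 0, i.e. r^2 + (p(0) - 1) r + q(0) = 0, i.e. r^2 - 5 r = 0.
Discriminant: (-5)^2 - 4(0) = 25, so r = (5 ± 5)/2.
Solving: r_1 = 5, r_2 = 0.

indicial: r^2 - 5 r = 0; roots r_1 = 5, r_2 = 0


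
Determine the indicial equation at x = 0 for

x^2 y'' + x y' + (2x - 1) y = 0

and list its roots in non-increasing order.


Divide by x^2 to reach normal form y'' + P_1(x) y' + P_2(x) y = 0 with P_1(x) = 1/x and P_2(x) = 2/x - 1/x^2.
x = 0 is a singular point because the y'-coefficient 1/x has a pole at x = 0 and the y-coefficient 2/x - 1/x^2 has a pole at x = 0.
It is a regular singular point because x P_1(x) = p(x) = 1 and x^2 P_2(x) = q(x) = 2x - 1 are polynomials, hence analytic at x = 0.
p(0) = 1,  q(0) = -1.
Indicial equation: r(r-1) + p(0) r + q(0) = 0, i.e. r^2 + (p(0) - 1) r + q(0) = 0, i.e. r^2 - 1 = 0.
Discriminant: (0)^2 - 4(-1) = 4, so r = (0 ± 2)/2.
Solving: r_1 = 1, r_2 = -1.

indicial: r^2 - 1 = 0; roots r_1 = 1, r_2 = -1


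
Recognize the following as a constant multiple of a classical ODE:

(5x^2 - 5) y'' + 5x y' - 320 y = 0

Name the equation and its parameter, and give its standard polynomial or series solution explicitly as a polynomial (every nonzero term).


All three coefficients share the factor -5; dividing through by -5 gives  (1 - x^2) y'' - x y' + 64 y = 0.
This matches the Chebyshev equation (1 - x^2) y'' - x y' + n^2 y = 0 (note the -x y' term, not -2x y') with n^2 = 64, so n = 8; the polynomial solution is T_8(x).
With y = sum_k a_k x^k, matching x^k gives (k+2)(k+1) a_{k+2} = (k^2 - n^2) a_k = (k - 8)(k + 8) a_k. The right side vanishes at k = 8, so the series with the parity of 8 terminates at degree 8.
Standard normalization: leading coefficient of T_n is 2^(n-1), so a_8 = 2^7 = 128. Work downward with a_k = (k+1)(k+2) a_{k+2} / ((k - 8)(k + 8)):
  a_6 = (7)(8)(128) / ((6 - 8)(6 + 8)) = 7168/(-28) = -256
  a_4 = (5)(6)(-256) / ((4 - 8)(4 + 8)) = -7680/(-48) = 160
  a_2 = (3)(4)(160) / ((2 - 8)(2 + 8)) = 1920/(-60) = -32
  a_0 = (1)(2)(-32) / ((0 - 8)(0 + 8)) = -64/(-64) = 1
Hence T_8(x) = 128 x^8 - 256 x^6 + 160 x^4 - 32 x^2 + 1.

T_8(x); series = 128 x^8 - 256 x^6 + 160 x^4 - 32 x^2 + 1


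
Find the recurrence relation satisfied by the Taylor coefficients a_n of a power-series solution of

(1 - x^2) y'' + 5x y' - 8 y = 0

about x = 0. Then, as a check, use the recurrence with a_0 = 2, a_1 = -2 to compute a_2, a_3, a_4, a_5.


Substitute y = sum_n a_n x^n.
(1 - 1 x^2) y'' contributes (n+2)(n+1) a_{n+2} - n(n-1) a_n at x^n.
5 x y'(x) contributes 5 n a_n at x^n.
-8 y(x) contributes -8 a_n at x^n.
Matching x^n: (n+2)(n+1) a_{n+2} + (-n(n-1) + 5 n - 8) a_n = 0.
Thus a_{n+2} = (n(n-1) - 5 n + 8) / ((n+1)(n+2)) * a_n.

Check with a_0 = 2, a_1 = -2 (apply the recurrence for n = 0, 1, 2, 3): a_0 = 2, a_1 = -2, a_2 = 8, a_3 = -1, a_4 = 0, a_5 = 1/20.

a_(n+2) = (n(n-1) - 5 n + 8) / ((n+1)(n+2)) * a_n; check: a_0 = 2, a_1 = -2, a_2 = 8, a_3 = -1, a_4 = 0, a_5 = 1/20


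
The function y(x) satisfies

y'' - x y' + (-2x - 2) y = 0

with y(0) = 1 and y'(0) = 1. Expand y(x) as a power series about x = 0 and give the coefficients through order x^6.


Ansatz: y(x) = sum_{n>=0} a_n x^n, so y'(x) = sum_{n>=1} n a_n x^(n-1) and y''(x) = sum_{n>=2} n(n-1) a_n x^(n-2).
Substitute into P(x) y'' + Q(x) y' + R(x) y = 0 with P(x) = 1, Q(x) = -x, R(x) = -2x - 2, and match powers of x.
Initial conditions: a_0 = 1, a_1 = 1.
Setting the coefficient of each power of x to zero and solving order by order (substituting the coefficients already found):
  x^0: 2 a_2 - 2 a_0 = 0  ->  2 a_2 = 2 a_0 = 2  ->  a_2 = 1
  x^1: 6 a_3 - 3 a_1 - 2 a_0 = 0  ->  6 a_3 = 3 a_1 + 2 a_0 = 5  ->  a_3 = 5/6
  x^2: 12 a_4 - 4 a_2 - 2 a_1 = 0  ->  12 a_4 = 4 a_2 + 2 a_1 = 6  ->  a_4 = 1/2
  x^3: 20 a_5 - 5 a_3 - 2 a_2 = 0  ->  20 a_5 = 5 a_3 + 2 a_2 = 37/6  ->  a_5 = 37/120
  x^4: 30 a_6 - 6 a_4 - 2 a_3 = 0  ->  30 a_6 = 6 a_4 + 2 a_3 = 14/3  ->  a_6 = 7/45
Truncated series: y(x) = 1 + x + x^2 + (5/6) x^3 + (1/2) x^4 + (37/120) x^5 + (7/45) x^6 + O(x^7).

a_0 = 1; a_1 = 1; a_2 = 1; a_3 = 5/6; a_4 = 1/2; a_5 = 37/120; a_6 = 7/45


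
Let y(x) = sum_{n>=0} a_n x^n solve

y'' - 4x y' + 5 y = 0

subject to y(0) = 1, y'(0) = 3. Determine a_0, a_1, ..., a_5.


Ansatz: y(x) = sum_{n>=0} a_n x^n, so y'(x) = sum_{n>=1} n a_n x^(n-1) and y''(x) = sum_{n>=2} n(n-1) a_n x^(n-2).
Substitute into P(x) y'' + Q(x) y' + R(x) y = 0 with P(x) = 1, Q(x) = -4x, R(x) = 5, and match powers of x.
Initial conditions: a_0 = 1, a_1 = 3.
Setting the coefficient of each power of x to zero and solving order by order (substituting the coefficients already found):
  x^0: 2 a_2 + 5 a_0 = 0  ->  2 a_2 = -5 a_0 = -5  ->  a_2 = -5/2
  x^1: 6 a_3 + a_1 = 0  ->  6 a_3 = -a_1 = -3  ->  a_3 = -1/2
  x^2: 12 a_4 - 3 a_2 = 0  ->  12 a_4 = 3 a_2 = -15/2  ->  a_4 = -5/8
  x^3: 20 a_5 - 7 a_3 = 0  ->  20 a_5 = 7 a_3 = -7/2  ->  a_5 = -7/40
Truncated series: y(x) = 1 + 3 x - (5/2) x^2 - (1/2) x^3 - (5/8) x^4 - (7/40) x^5 + O(x^6).

a_0 = 1; a_1 = 3; a_2 = -5/2; a_3 = -1/2; a_4 = -5/8; a_5 = -7/40


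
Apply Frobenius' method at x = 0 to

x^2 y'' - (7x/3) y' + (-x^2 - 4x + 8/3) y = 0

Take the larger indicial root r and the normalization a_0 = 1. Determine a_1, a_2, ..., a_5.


Write in Frobenius form y'' + (p(x)/x) y' + (q(x)/x^2) y = 0:
  p(x) = -7/3,  q(x) = -x^2 - 4x + 8/3.
Indicial equation: r(r-1) + (-7/3) r + (8/3) = 0 -> roots r_1 = 2, r_2 = 4/3.
Take r = r_1 = 2. Let y(x) = x^r sum_{n>=0} a_n x^n with a_0 = 1.
Substitute y = x^r sum a_n x^n and match x^{r+n}. The recurrence is
  D(n) a_n - 4 a_{n-1} - 1 a_{n-2} = 0,  where D(n) = (r+n)(r+n-1) + (-7/3)(r+n) + (8/3).
  a_n = [4 a_{n-1} + 1 a_{n-2}] / D(n).
Since the indicial polynomial factors as (r - r_1)(r - r_2), D(n) = (r_1 + n - r_1)(r_1 + n - r_2) = n(n + 2/3).
Evaluating step by step (a_0 = 1):
  n = 1: D(1) = 1(1 + 2/3) = 5/3; numerator = 4(1) = 4; a_1 = (4)/(5/3) = 12/5
  n = 2: D(2) = 2(2 + 2/3) = 16/3; numerator = 4(12/5) + 1(1) = 53/5; a_2 = (53/5)/(16/3) = 159/80
  n = 3: D(3) = 3(3 + 2/3) = 11; numerator = 4(159/80) + 1(12/5) = 207/20; a_3 = (207/20)/(11) = 207/220
  n = 4: D(4) = 4(4 + 2/3) = 56/3; numerator = 4(207/220) + 1(159/80) = 5061/880; a_4 = (5061/880)/(56/3) = 2169/7040
  n = 5: D(5) = 5(5 + 2/3) = 85/3; numerator = 4(2169/7040) + 1(207/220) = 765/352; a_5 = (765/352)/(85/3) = 27/352

r = 2; a_0 = 1; a_1 = 12/5; a_2 = 159/80; a_3 = 207/220; a_4 = 2169/7040; a_5 = 27/352


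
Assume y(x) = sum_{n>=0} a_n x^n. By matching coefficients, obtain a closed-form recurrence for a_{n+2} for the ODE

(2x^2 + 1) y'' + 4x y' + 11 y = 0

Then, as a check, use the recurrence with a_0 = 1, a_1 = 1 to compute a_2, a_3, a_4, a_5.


Substitute y = sum_n a_n x^n.
(1 + 2 x^2) y'' contributes (n+2)(n+1) a_{n+2} + 2 n(n-1) a_n at x^n.
4 x y'(x) contributes 4 n a_n at x^n.
11 y(x) contributes 11 a_n at x^n.
Matching x^n: (n+2)(n+1) a_{n+2} + (2 n(n-1) + 4 n + 11) a_n = 0.
Thus a_{n+2} = (-2 n(n-1) - 4 n - 11) / ((n+1)(n+2)) * a_n.

Check with a_0 = 1, a_1 = 1 (apply the recurrence for n = 0, 1, 2, 3): a_0 = 1, a_1 = 1, a_2 = -11/2, a_3 = -5/2, a_4 = 253/24, a_5 = 35/8.

a_(n+2) = (-2 n(n-1) - 4 n - 11) / ((n+1)(n+2)) * a_n; check: a_0 = 1, a_1 = 1, a_2 = -11/2, a_3 = -5/2, a_4 = 253/24, a_5 = 35/8


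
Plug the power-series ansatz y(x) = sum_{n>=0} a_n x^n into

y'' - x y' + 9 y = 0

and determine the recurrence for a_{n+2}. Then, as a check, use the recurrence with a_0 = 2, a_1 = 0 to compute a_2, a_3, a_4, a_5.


Substitute y = sum_n a_n x^n.
y''(x) has coefficient (n+2)(n+1) a_{n+2} at x^n;
-x y'(x) has coefficient -n a_n at x^n (shift);
9 y(x) has coefficient 9 a_n at x^n.
Matching x^n: (n+2)(n+1) a_{n+2} + (-n + 9) a_n = 0.
Thus a_{n+2} = (n - 9) / ((n+1)(n+2)) * a_n.

Check with a_0 = 2, a_1 = 0 (apply the recurrence for n = 0, 1, 2, 3): a_0 = 2, a_1 = 0, a_2 = -9, a_3 = 0, a_4 = 21/4, a_5 = 0.

a_(n+2) = (n - 9) / ((n+1)(n+2)) * a_n; check: a_0 = 2, a_1 = 0, a_2 = -9, a_3 = 0, a_4 = 21/4, a_5 = 0


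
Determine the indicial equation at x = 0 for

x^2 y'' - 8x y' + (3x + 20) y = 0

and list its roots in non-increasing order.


Divide by x^2 to reach normal form y'' + P_1(x) y' + P_2(x) y = 0 with P_1(x) = -8/x and P_2(x) = 3/x + 20/x^2.
x = 0 is a singular point because the y'-coefficient -8/x has a pole at x = 0 and the y-coefficient 3/x + 20/x^2 has a pole at x = 0.
It is a regular singular point because x P_1(x) = p(x) = -8 and x^2 P_2(x) = q(x) = 3x + 20 are polynomials, hence analytic at x = 0.
p(0) = -8,  q(0) = 20.
Indicial equation: r(r-1) + p(0) r + q(0) = 0, i.e. r^2 + (p(0) - 1) r + q(0) = 0, i.e. r^2 - 9 r + 20 = 0.
Discriminant: (-9)^2 - 4(20) = 1, so r = (9 ± 1)/2.
Solving: r_1 = 5, r_2 = 4.

indicial: r^2 - 9 r + 20 = 0; roots r_1 = 5, r_2 = 4


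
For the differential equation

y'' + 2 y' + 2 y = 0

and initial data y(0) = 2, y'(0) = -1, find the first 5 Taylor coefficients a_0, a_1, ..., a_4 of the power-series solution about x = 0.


Ansatz: y(x) = sum_{n>=0} a_n x^n, so y'(x) = sum_{n>=1} n a_n x^(n-1) and y''(x) = sum_{n>=2} n(n-1) a_n x^(n-2).
Substitute into P(x) y'' + Q(x) y' + R(x) y = 0 with P(x) = 1, Q(x) = 2, R(x) = 2, and match powers of x.
Initial conditions: a_0 = 2, a_1 = -1.
Setting the coefficient of each power of x to zero and solving order by order (substituting the coefficients already found):
  x^0: 2 a_2 + 2 a_1 + 2 a_0 = 0  ->  2 a_2 = -2 a_1 - 2 a_0 = -2  ->  a_2 = -1
  x^1: 6 a_3 + 4 a_2 + 2 a_1 = 0  ->  6 a_3 = -4 a_2 - 2 a_1 = 6  ->  a_3 = 1
  x^2: 12 a_4 + 6 a_3 + 2 a_2 = 0  ->  12 a_4 = -6 a_3 - 2 a_2 = -4  ->  a_4 = -1/3
Truncated series: y(x) = 2 - x - x^2 + x^3 - (1/3) x^4 + O(x^5).

a_0 = 2; a_1 = -1; a_2 = -1; a_3 = 1; a_4 = -1/3


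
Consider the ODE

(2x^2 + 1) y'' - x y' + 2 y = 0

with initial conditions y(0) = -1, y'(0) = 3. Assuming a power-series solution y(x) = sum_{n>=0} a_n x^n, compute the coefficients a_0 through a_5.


Ansatz: y(x) = sum_{n>=0} a_n x^n, so y'(x) = sum_{n>=1} n a_n x^(n-1) and y''(x) = sum_{n>=2} n(n-1) a_n x^(n-2).
Substitute into P(x) y'' + Q(x) y' + R(x) y = 0 with P(x) = 2x^2 + 1, Q(x) = -x, R(x) = 2, and match powers of x.
Initial conditions: a_0 = -1, a_1 = 3.
Setting the coefficient of each power of x to zero and solving order by order (substituting the coefficients already found):
  x^0: 2 a_2 + 2 a_0 = 0  ->  2 a_2 = -2 a_0 = 2  ->  a_2 = 1
  x^1: 6 a_3 + a_1 = 0  ->  6 a_3 = -a_1 = -3  ->  a_3 = -1/2
  x^2: 12 a_4 + 4 a_2 = 0  ->  12 a_4 = -4 a_2 = -4  ->  a_4 = -1/3
  x^3: 20 a_5 + 11 a_3 = 0  ->  20 a_5 = -11 a_3 = 11/2  ->  a_5 = 11/40
Truncated series: y(x) = -1 + 3 x + x^2 - (1/2) x^3 - (1/3) x^4 + (11/40) x^5 + O(x^6).

a_0 = -1; a_1 = 3; a_2 = 1; a_3 = -1/2; a_4 = -1/3; a_5 = 11/40


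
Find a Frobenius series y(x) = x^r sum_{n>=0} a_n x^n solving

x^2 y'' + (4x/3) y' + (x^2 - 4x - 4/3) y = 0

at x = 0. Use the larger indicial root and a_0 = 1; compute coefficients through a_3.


Write in Frobenius form y'' + (p(x)/x) y' + (q(x)/x^2) y = 0:
  p(x) = 4/3,  q(x) = x^2 - 4x - 4/3.
Indicial equation: r(r-1) + (4/3) r + (-4/3) = 0 -> roots r_1 = 1, r_2 = -4/3.
Take r = r_1 = 1. Let y(x) = x^r sum_{n>=0} a_n x^n with a_0 = 1.
Substitute y = x^r sum a_n x^n and match x^{r+n}. The recurrence is
  D(n) a_n - 4 a_{n-1} + 1 a_{n-2} = 0,  where D(n) = (r+n)(r+n-1) + (4/3)(r+n) + (-4/3).
  a_n = [4 a_{n-1} - 1 a_{n-2}] / D(n).
Since the indicial polynomial factors as (r - r_1)(r - r_2), D(n) = (r_1 + n - r_1)(r_1 + n - r_2) = n(n + 7/3).
Evaluating step by step (a_0 = 1):
  n = 1: D(1) = 1(1 + 7/3) = 10/3; numerator = 4(1) = 4; a_1 = (4)/(10/3) = 6/5
  n = 2: D(2) = 2(2 + 7/3) = 26/3; numerator = 4(6/5) - 1(1) = 19/5; a_2 = (19/5)/(26/3) = 57/130
  n = 3: D(3) = 3(3 + 7/3) = 16; numerator = 4(57/130) - 1(6/5) = 36/65; a_3 = (36/65)/(16) = 9/260

r = 1; a_0 = 1; a_1 = 6/5; a_2 = 57/130; a_3 = 9/260


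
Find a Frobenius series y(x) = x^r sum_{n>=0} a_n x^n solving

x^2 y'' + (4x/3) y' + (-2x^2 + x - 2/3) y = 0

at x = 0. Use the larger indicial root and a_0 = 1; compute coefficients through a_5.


Write in Frobenius form y'' + (p(x)/x) y' + (q(x)/x^2) y = 0:
  p(x) = 4/3,  q(x) = -2x^2 + x - 2/3.
Indicial equation: r(r-1) + (4/3) r + (-2/3) = 0 -> roots r_1 = 2/3, r_2 = -1.
Take r = r_1 = 2/3. Let y(x) = x^r sum_{n>=0} a_n x^n with a_0 = 1.
Substitute y = x^r sum a_n x^n and match x^{r+n}. The recurrence is
  D(n) a_n + 1 a_{n-1} - 2 a_{n-2} = 0,  where D(n) = (r+n)(r+n-1) + (4/3)(r+n) + (-2/3).
  a_n = [-1 a_{n-1} + 2 a_{n-2}] / D(n).
Since the indicial polynomial factors as (r - r_1)(r - r_2), D(n) = (r_1 + n - r_1)(r_1 + n - r_2) = n(n + 5/3).
Evaluating step by step (a_0 = 1):
  n = 1: D(1) = 1(1 + 5/3) = 8/3; numerator = -1(1) = -1; a_1 = (-1)/(8/3) = -3/8
  n = 2: D(2) = 2(2 + 5/3) = 22/3; numerator = -1(-3/8) + 2(1) = 19/8; a_2 = (19/8)/(22/3) = 57/176
  n = 3: D(3) = 3(3 + 5/3) = 14; numerator = -1(57/176) + 2(-3/8) = -189/176; a_3 = (-189/176)/(14) = -27/352
  n = 4: D(4) = 4(4 + 5/3) = 68/3; numerator = -1(-27/352) + 2(57/176) = 255/352; a_4 = (255/352)/(68/3) = 45/1408
  n = 5: D(5) = 5(5 + 5/3) = 100/3; numerator = -1(45/1408) + 2(-27/352) = -261/1408; a_5 = (-261/1408)/(100/3) = -783/140800

r = 2/3; a_0 = 1; a_1 = -3/8; a_2 = 57/176; a_3 = -27/352; a_4 = 45/1408; a_5 = -783/140800


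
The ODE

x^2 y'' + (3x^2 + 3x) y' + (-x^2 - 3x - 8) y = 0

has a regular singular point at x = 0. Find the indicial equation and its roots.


Divide by x^2 to reach normal form y'' + P_1(x) y' + P_2(x) y = 0 with P_1(x) = 3 + 3/x and P_2(x) = -1 - 3/x - 8/x^2.
x = 0 is a singular point because the y'-coefficient 3 + 3/x has a pole at x = 0 and the y-coefficient -1 - 3/x - 8/x^2 has a pole at x = 0.
It is a regular singular point because x P_1(x) = p(x) = 3x + 3 and x^2 P_2(x) = q(x) = -x^2 - 3x - 8 are polynomials, hence analytic at x = 0.
p(0) = 3,  q(0) = -8.
Indicial equation: r(r-1) + p(0) r + q(0) = 0, i.e. r^2 + (p(0) - 1) r + q(0) = 0, i.e. r^2 + 2 r - 8 = 0.
Discriminant: (2)^2 - 4(-8) = 36, so r = (-2 ± 6)/2.
Solving: r_1 = 2, r_2 = -4.

indicial: r^2 + 2 r - 8 = 0; roots r_1 = 2, r_2 = -4


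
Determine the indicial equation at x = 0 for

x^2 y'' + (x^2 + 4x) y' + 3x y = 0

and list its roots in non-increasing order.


Divide by x^2 to reach normal form y'' + P_1(x) y' + P_2(x) y = 0 with P_1(x) = 1 + 4/x and P_2(x) = 3/x.
x = 0 is a singular point because the y'-coefficient 1 + 4/x has a pole at x = 0 and the y-coefficient 3/x has a pole at x = 0.
It is a regular singular point because x P_1(x) = p(x) = x + 4 and x^2 P_2(x) = q(x) = 3x are polynomials, hence analytic at x = 0.
p(0) = 4,  q(0) = 0.
Indicial equation: r(r-1) + p(0) r + q(0) = 0, i.e. r^2 + (p(0) - 1) r + q(0) = 0, i.e. r^2 + 3 r = 0.
Discriminant: (3)^2 - 4(0) = 9, so r = (-3 ± 3)/2.
Solving: r_1 = 0, r_2 = -3.

indicial: r^2 + 3 r = 0; roots r_1 = 0, r_2 = -3


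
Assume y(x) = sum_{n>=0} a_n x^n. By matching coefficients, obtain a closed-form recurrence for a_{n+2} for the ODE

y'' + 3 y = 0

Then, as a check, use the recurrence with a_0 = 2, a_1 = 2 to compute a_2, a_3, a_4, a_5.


Substitute y = sum_n a_n x^n into y'' + (const) y = 0.
y''(x) = sum_{n>=0} (n+2)(n+1) a_{n+2} x^n.
The ODE becomes sum_n [(n+2)(n+1) a_{n+2} + 3 a_n] x^n = 0.
Setting each coefficient to zero gives the recurrence:
  (n+2)(n+1) a_{n+2} + 3 a_n = 0,
  a_{n+2} = -3 / ((n+1)(n+2)) a_n.

Check with a_0 = 2, a_1 = 2 (apply the recurrence for n = 0, 1, 2, 3): a_0 = 2, a_1 = 2, a_2 = -3, a_3 = -1, a_4 = 3/4, a_5 = 3/20.

a_{n+2} = -3/((n+1)(n+2)) * a_n; check: a_0 = 2, a_1 = 2, a_2 = -3, a_3 = -1, a_4 = 3/4, a_5 = 3/20


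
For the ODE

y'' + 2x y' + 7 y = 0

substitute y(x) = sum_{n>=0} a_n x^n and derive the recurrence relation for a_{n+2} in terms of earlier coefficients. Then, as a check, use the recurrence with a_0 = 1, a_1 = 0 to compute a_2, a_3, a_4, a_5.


Substitute y = sum_n a_n x^n.
y''(x) has coefficient (n+2)(n+1) a_{n+2} at x^n;
2 x y'(x) has coefficient 2 n a_n at x^n (shift);
7 y(x) has coefficient 7 a_n at x^n.
Matching x^n: (n+2)(n+1) a_{n+2} + (2n + 7) a_n = 0.
Thus a_{n+2} = (-2n - 7) / ((n+1)(n+2)) * a_n.

Check with a_0 = 1, a_1 = 0 (apply the recurrence for n = 0, 1, 2, 3): a_0 = 1, a_1 = 0, a_2 = -7/2, a_3 = 0, a_4 = 77/24, a_5 = 0.

a_(n+2) = (-2n - 7) / ((n+1)(n+2)) * a_n; check: a_0 = 1, a_1 = 0, a_2 = -7/2, a_3 = 0, a_4 = 77/24, a_5 = 0
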